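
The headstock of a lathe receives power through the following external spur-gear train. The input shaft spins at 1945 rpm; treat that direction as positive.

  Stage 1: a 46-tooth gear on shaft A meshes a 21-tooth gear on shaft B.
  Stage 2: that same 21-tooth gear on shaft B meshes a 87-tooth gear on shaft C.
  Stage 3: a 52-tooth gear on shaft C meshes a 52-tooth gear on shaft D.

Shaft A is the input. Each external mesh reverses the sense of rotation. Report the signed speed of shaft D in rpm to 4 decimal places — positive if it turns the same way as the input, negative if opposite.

-1028.3908 rpm (opposite to input, |ω| = 1028.3908 rpm)

Stage 1 [46T→21T]: ω = 1945.0000×46/21 = 4260.4762 rpm, dir flips to −; running = −4260.4762
Stage 2 [21T→87T]: ω = 4260.4762×21/87 = 1028.3908 rpm, dir flips to +; running = +1028.3908
Stage 3 [52T→52T]: ω = 1028.3908×52/52 = 1028.3908 rpm, dir flips to −; running = −1028.3908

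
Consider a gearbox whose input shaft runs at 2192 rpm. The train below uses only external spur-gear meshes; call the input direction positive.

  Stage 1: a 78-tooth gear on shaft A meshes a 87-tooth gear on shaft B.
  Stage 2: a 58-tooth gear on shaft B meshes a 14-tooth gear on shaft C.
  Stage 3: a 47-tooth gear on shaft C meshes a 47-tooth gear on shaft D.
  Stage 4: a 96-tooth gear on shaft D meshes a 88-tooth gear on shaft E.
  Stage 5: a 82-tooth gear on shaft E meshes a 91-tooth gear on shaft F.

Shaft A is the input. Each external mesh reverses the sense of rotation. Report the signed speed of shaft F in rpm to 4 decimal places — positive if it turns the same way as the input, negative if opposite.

-8003.4434 rpm (opposite to input, |ω| = 8003.4434 rpm)

Stage 1 [78T→87T]: ω = 2192.0000×78/87 = 1965.2414 rpm, dir flips to −; running = −1965.2414
Stage 2 [58T→14T]: ω = 1965.2414×58/14 = 8141.7143 rpm, dir flips to +; running = +8141.7143
Stage 3 [47T→47T]: ω = 8141.7143×47/47 = 8141.7143 rpm, dir flips to −; running = −8141.7143
Stage 4 [96T→88T]: ω = 8141.7143×96/88 = 8881.8701 rpm, dir flips to +; running = +8881.8701
Stage 5 [82T→91T]: ω = 8881.8701×82/91 = 8003.4434 rpm, dir flips to −; running = −8003.4434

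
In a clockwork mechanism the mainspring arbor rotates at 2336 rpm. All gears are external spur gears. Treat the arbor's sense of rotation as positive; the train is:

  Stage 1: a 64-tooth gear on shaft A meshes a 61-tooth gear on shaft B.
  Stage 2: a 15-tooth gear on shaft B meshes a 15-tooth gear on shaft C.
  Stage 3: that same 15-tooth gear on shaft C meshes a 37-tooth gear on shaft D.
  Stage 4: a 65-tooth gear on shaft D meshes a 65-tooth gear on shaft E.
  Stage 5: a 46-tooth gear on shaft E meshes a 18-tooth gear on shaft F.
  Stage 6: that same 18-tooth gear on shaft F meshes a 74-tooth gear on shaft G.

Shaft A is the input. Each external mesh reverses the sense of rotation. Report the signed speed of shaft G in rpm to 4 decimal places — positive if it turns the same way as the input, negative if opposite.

Stage 1 [64T→61T]: ω = 2336.0000×64/61 = 2450.8852 rpm, dir flips to −; running = −2450.8852
Stage 2 [15T→15T]: ω = 2450.8852×15/15 = 2450.8852 rpm, dir flips to +; running = +2450.8852
Stage 3 [15T→37T]: ω = 2450.8852×15/37 = 993.6021 rpm, dir flips to −; running = −993.6021
Stage 4 [65T→65T]: ω = 993.6021×65/65 = 993.6021 rpm, dir flips to +; running = +993.6021
Stage 5 [46T→18T]: ω = 993.6021×46/18 = 2539.2054 rpm, dir flips to −; running = −2539.2054
Stage 6 [18T→74T]: ω = 2539.2054×18/74 = 617.6446 rpm, dir flips to +; running = +617.6446

+617.6446 rpm (same as input, |ω| = 617.6446 rpm)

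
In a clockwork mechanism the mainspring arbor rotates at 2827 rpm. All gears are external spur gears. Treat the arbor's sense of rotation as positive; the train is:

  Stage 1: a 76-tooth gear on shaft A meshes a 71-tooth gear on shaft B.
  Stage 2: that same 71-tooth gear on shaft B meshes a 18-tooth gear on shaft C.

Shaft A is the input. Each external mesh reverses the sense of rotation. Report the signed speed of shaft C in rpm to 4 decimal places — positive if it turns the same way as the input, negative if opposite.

Stage 1 [76T→71T]: ω = 2827.0000×76/71 = 3026.0845 rpm, dir flips to −; running = −3026.0845
Stage 2 [71T→18T]: ω = 3026.0845×71/18 = 11936.2222 rpm, dir flips to +; running = +11936.2222

+11936.2222 rpm (same as input, |ω| = 11936.2222 rpm)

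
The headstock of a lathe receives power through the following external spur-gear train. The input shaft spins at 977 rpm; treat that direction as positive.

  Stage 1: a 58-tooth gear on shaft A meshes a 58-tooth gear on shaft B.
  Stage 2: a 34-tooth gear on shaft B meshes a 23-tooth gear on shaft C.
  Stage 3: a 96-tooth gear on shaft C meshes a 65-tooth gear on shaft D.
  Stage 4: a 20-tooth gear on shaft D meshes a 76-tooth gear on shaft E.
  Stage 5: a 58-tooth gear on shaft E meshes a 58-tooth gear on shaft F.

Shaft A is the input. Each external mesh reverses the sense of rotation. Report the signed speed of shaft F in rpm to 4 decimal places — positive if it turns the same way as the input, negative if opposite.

Stage 1 [58T→58T]: ω = 977.0000×58/58 = 977.0000 rpm, dir flips to −; running = −977.0000
Stage 2 [34T→23T]: ω = 977.0000×34/23 = 1444.2609 rpm, dir flips to +; running = +1444.2609
Stage 3 [96T→65T]: ω = 1444.2609×96/65 = 2133.0622 rpm, dir flips to −; running = −2133.0622
Stage 4 [20T→76T]: ω = 2133.0622×20/76 = 561.3322 rpm, dir flips to +; running = +561.3322
Stage 5 [58T→58T]: ω = 561.3322×58/58 = 561.3322 rpm, dir flips to −; running = −561.3322

-561.3322 rpm (opposite to input, |ω| = 561.3322 rpm)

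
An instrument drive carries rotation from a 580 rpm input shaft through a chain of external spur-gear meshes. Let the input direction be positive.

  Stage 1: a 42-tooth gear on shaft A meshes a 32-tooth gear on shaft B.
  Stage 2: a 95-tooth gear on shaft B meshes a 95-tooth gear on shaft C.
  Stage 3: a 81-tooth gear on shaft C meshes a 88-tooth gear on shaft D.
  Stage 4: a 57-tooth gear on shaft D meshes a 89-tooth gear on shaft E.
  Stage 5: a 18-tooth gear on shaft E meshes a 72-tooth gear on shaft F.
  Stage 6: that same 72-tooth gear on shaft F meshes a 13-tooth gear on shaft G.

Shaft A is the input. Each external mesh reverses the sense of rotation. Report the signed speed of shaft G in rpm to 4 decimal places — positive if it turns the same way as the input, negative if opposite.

Stage 1 [42T→32T]: ω = 580.0000×42/32 = 761.2500 rpm, dir flips to −; running = −761.2500
Stage 2 [95T→95T]: ω = 761.2500×95/95 = 761.2500 rpm, dir flips to +; running = +761.2500
Stage 3 [81T→88T]: ω = 761.2500×81/88 = 700.6960 rpm, dir flips to −; running = −700.6960
Stage 4 [57T→89T]: ω = 700.6960×57/89 = 448.7604 rpm, dir flips to +; running = +448.7604
Stage 5 [18T→72T]: ω = 448.7604×18/72 = 112.1901 rpm, dir flips to −; running = −112.1901
Stage 6 [72T→13T]: ω = 112.1901×72/13 = 621.3605 rpm, dir flips to +; running = +621.3605

+621.3605 rpm (same as input, |ω| = 621.3605 rpm)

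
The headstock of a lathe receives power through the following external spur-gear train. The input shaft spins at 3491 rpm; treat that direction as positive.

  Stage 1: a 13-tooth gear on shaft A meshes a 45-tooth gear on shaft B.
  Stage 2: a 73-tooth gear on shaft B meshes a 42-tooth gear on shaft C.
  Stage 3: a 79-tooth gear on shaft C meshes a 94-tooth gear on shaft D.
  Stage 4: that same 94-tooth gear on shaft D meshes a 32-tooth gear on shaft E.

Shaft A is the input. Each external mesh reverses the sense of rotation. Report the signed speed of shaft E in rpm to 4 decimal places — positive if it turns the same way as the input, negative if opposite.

+4327.4431 rpm (same as input, |ω| = 4327.4431 rpm)

Stage 1 [13T→45T]: ω = 3491.0000×13/45 = 1008.5111 rpm, dir flips to −; running = −1008.5111
Stage 2 [73T→42T]: ω = 1008.5111×73/42 = 1752.8884 rpm, dir flips to +; running = +1752.8884
Stage 3 [79T→94T]: ω = 1752.8884×79/94 = 1473.1721 rpm, dir flips to −; running = −1473.1721
Stage 4 [94T→32T]: ω = 1473.1721×94/32 = 4327.4431 rpm, dir flips to +; running = +4327.4431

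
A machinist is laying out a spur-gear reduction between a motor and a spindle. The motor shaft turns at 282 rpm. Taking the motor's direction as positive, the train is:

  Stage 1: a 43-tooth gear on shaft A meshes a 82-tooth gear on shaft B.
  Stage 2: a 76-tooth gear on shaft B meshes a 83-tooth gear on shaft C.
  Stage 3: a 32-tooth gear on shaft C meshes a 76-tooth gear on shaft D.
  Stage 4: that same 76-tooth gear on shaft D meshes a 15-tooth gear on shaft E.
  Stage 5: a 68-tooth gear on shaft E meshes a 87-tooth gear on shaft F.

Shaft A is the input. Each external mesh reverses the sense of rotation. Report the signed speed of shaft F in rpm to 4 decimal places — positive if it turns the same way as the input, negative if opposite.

-225.7811 rpm (opposite to input, |ω| = 225.7811 rpm)

Stage 1 [43T→82T]: ω = 282.0000×43/82 = 147.8780 rpm, dir flips to −; running = −147.8780
Stage 2 [76T→83T]: ω = 147.8780×76/83 = 135.4064 rpm, dir flips to +; running = +135.4064
Stage 3 [32T→76T]: ω = 135.4064×32/76 = 57.0132 rpm, dir flips to −; running = −57.0132
Stage 4 [76T→15T]: ω = 57.0132×76/15 = 288.8670 rpm, dir flips to +; running = +288.8670
Stage 5 [68T→87T]: ω = 288.8670×68/87 = 225.7811 rpm, dir flips to −; running = −225.7811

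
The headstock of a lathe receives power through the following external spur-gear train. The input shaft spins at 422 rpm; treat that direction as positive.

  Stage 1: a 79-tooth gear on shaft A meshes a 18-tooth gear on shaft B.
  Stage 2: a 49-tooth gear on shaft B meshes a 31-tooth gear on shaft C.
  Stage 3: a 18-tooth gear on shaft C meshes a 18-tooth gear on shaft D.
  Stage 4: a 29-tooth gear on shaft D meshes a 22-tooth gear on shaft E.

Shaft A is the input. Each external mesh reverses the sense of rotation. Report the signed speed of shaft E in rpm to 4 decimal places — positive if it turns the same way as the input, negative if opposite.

+3859.0174 rpm (same as input, |ω| = 3859.0174 rpm)

Stage 1 [79T→18T]: ω = 422.0000×79/18 = 1852.1111 rpm, dir flips to −; running = −1852.1111
Stage 2 [49T→31T]: ω = 1852.1111×49/31 = 2927.5305 rpm, dir flips to +; running = +2927.5305
Stage 3 [18T→18T]: ω = 2927.5305×18/18 = 2927.5305 rpm, dir flips to −; running = −2927.5305
Stage 4 [29T→22T]: ω = 2927.5305×29/22 = 3859.0174 rpm, dir flips to +; running = +3859.0174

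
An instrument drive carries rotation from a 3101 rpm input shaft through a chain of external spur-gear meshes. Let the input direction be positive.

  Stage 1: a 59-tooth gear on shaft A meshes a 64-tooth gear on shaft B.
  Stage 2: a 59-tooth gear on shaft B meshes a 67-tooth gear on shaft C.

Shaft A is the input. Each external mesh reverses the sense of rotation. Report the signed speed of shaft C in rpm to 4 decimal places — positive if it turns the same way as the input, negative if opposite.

+2517.3930 rpm (same as input, |ω| = 2517.3930 rpm)

Stage 1 [59T→64T]: ω = 3101.0000×59/64 = 2858.7344 rpm, dir flips to −; running = −2858.7344
Stage 2 [59T→67T]: ω = 2858.7344×59/67 = 2517.3930 rpm, dir flips to +; running = +2517.3930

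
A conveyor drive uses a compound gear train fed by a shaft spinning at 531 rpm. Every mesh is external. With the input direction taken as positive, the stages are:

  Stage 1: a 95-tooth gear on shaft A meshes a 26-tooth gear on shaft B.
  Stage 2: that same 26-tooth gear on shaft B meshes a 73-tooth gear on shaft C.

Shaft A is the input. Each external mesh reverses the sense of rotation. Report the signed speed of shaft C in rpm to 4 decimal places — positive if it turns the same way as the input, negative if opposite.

Stage 1 [95T→26T]: ω = 531.0000×95/26 = 1940.1923 rpm, dir flips to −; running = −1940.1923
Stage 2 [26T→73T]: ω = 1940.1923×26/73 = 691.0274 rpm, dir flips to +; running = +691.0274

+691.0274 rpm (same as input, |ω| = 691.0274 rpm)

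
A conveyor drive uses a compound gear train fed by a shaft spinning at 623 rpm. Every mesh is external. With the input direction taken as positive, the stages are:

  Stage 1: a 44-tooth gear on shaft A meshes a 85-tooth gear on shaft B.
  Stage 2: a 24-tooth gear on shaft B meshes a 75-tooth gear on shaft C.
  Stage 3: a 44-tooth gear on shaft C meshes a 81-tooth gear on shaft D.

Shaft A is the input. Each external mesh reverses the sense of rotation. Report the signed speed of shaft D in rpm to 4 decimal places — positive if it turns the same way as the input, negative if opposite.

-56.0582 rpm (opposite to input, |ω| = 56.0582 rpm)

Stage 1 [44T→85T]: ω = 623.0000×44/85 = 322.4941 rpm, dir flips to −; running = −322.4941
Stage 2 [24T→75T]: ω = 322.4941×24/75 = 103.1981 rpm, dir flips to +; running = +103.1981
Stage 3 [44T→81T]: ω = 103.1981×44/81 = 56.0582 rpm, dir flips to −; running = −56.0582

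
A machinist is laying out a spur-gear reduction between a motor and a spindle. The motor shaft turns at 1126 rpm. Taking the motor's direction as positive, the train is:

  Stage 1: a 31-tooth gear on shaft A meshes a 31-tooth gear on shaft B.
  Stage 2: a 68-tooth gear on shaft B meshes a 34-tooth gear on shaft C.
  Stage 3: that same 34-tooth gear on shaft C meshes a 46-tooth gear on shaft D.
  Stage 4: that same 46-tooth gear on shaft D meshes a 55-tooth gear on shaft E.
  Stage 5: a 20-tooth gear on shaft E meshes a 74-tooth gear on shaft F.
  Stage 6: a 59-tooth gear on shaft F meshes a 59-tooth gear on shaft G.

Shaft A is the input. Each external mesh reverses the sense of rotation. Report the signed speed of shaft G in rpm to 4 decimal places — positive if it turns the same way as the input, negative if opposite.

Stage 1 [31T→31T]: ω = 1126.0000×31/31 = 1126.0000 rpm, dir flips to −; running = −1126.0000
Stage 2 [68T→34T]: ω = 1126.0000×68/34 = 2252.0000 rpm, dir flips to +; running = +2252.0000
Stage 3 [34T→46T]: ω = 2252.0000×34/46 = 1664.5217 rpm, dir flips to −; running = −1664.5217
Stage 4 [46T→55T]: ω = 1664.5217×46/55 = 1392.1455 rpm, dir flips to +; running = +1392.1455
Stage 5 [20T→74T]: ω = 1392.1455×20/74 = 376.2555 rpm, dir flips to −; running = −376.2555
Stage 6 [59T→59T]: ω = 376.2555×59/59 = 376.2555 rpm, dir flips to +; running = +376.2555

+376.2555 rpm (same as input, |ω| = 376.2555 rpm)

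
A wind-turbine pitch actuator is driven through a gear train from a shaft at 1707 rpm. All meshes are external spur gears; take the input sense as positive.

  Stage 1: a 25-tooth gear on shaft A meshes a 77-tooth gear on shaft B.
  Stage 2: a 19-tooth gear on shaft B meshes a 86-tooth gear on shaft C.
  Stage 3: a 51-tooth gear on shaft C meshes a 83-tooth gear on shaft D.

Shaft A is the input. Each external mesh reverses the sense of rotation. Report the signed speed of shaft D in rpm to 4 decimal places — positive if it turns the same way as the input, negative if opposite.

-75.2368 rpm (opposite to input, |ω| = 75.2368 rpm)

Stage 1 [25T→77T]: ω = 1707.0000×25/77 = 554.2208 rpm, dir flips to −; running = −554.2208
Stage 2 [19T→86T]: ω = 554.2208×19/86 = 122.4441 rpm, dir flips to +; running = +122.4441
Stage 3 [51T→83T]: ω = 122.4441×51/83 = 75.2368 rpm, dir flips to −; running = −75.2368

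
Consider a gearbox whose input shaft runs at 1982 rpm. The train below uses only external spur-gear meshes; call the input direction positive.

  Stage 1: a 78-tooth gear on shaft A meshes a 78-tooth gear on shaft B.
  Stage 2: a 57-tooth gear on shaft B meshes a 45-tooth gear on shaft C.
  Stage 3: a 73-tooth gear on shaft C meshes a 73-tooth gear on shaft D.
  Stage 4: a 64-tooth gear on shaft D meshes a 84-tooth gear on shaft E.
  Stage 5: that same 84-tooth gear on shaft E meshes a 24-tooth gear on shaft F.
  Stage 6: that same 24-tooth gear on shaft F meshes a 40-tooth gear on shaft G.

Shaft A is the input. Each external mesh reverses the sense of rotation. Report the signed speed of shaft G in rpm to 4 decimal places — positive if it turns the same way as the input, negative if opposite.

Stage 1 [78T→78T]: ω = 1982.0000×78/78 = 1982.0000 rpm, dir flips to −; running = −1982.0000
Stage 2 [57T→45T]: ω = 1982.0000×57/45 = 2510.5333 rpm, dir flips to +; running = +2510.5333
Stage 3 [73T→73T]: ω = 2510.5333×73/73 = 2510.5333 rpm, dir flips to −; running = −2510.5333
Stage 4 [64T→84T]: ω = 2510.5333×64/84 = 1912.7873 rpm, dir flips to +; running = +1912.7873
Stage 5 [84T→24T]: ω = 1912.7873×84/24 = 6694.7556 rpm, dir flips to −; running = −6694.7556
Stage 6 [24T→40T]: ω = 6694.7556×24/40 = 4016.8533 rpm, dir flips to +; running = +4016.8533

+4016.8533 rpm (same as input, |ω| = 4016.8533 rpm)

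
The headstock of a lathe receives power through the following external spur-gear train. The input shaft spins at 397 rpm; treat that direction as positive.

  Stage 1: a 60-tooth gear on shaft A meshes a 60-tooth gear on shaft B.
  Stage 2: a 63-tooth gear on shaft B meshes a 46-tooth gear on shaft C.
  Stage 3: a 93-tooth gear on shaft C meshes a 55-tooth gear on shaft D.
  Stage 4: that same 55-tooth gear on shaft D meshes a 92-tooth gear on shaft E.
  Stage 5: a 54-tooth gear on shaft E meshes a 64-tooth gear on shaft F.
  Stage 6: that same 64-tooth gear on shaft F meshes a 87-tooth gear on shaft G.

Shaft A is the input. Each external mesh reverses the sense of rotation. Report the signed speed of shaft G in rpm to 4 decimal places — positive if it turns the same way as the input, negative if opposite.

+341.1480 rpm (same as input, |ω| = 341.1480 rpm)

Stage 1 [60T→60T]: ω = 397.0000×60/60 = 397.0000 rpm, dir flips to −; running = −397.0000
Stage 2 [63T→46T]: ω = 397.0000×63/46 = 543.7174 rpm, dir flips to +; running = +543.7174
Stage 3 [93T→55T]: ω = 543.7174×93/55 = 919.3767 rpm, dir flips to −; running = −919.3767
Stage 4 [55T→92T]: ω = 919.3767×55/92 = 549.6274 rpm, dir flips to +; running = +549.6274
Stage 5 [54T→64T]: ω = 549.6274×54/64 = 463.7481 rpm, dir flips to −; running = −463.7481
Stage 6 [64T→87T]: ω = 463.7481×64/87 = 341.1480 rpm, dir flips to +; running = +341.1480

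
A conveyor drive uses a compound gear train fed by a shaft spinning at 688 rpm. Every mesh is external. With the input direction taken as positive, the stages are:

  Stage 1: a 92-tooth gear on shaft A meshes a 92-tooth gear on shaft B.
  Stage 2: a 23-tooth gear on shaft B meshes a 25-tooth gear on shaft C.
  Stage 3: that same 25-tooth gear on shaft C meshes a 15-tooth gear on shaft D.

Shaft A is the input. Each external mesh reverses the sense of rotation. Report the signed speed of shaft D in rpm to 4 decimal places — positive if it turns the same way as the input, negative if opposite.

Stage 1 [92T→92T]: ω = 688.0000×92/92 = 688.0000 rpm, dir flips to −; running = −688.0000
Stage 2 [23T→25T]: ω = 688.0000×23/25 = 632.9600 rpm, dir flips to +; running = +632.9600
Stage 3 [25T→15T]: ω = 632.9600×25/15 = 1054.9333 rpm, dir flips to −; running = −1054.9333

-1054.9333 rpm (opposite to input, |ω| = 1054.9333 rpm)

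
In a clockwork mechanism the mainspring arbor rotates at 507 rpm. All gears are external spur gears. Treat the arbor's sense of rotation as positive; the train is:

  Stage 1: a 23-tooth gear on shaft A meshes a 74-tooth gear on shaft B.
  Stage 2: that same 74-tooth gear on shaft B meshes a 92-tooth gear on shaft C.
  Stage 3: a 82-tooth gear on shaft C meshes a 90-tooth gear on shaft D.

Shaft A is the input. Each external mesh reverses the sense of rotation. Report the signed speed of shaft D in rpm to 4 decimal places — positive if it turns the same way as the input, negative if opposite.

Stage 1 [23T→74T]: ω = 507.0000×23/74 = 157.5811 rpm, dir flips to −; running = −157.5811
Stage 2 [74T→92T]: ω = 157.5811×74/92 = 126.7500 rpm, dir flips to +; running = +126.7500
Stage 3 [82T→90T]: ω = 126.7500×82/90 = 115.4833 rpm, dir flips to −; running = −115.4833

-115.4833 rpm (opposite to input, |ω| = 115.4833 rpm)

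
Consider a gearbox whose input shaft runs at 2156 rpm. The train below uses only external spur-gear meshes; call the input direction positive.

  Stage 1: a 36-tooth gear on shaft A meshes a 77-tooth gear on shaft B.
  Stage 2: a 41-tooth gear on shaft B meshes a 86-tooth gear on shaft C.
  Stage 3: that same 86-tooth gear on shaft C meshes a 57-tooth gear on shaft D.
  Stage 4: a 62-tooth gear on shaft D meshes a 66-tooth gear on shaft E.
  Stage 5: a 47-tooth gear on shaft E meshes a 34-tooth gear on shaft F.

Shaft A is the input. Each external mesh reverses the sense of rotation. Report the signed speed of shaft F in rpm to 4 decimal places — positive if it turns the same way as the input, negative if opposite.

-941.5345 rpm (opposite to input, |ω| = 941.5345 rpm)

Stage 1 [36T→77T]: ω = 2156.0000×36/77 = 1008.0000 rpm, dir flips to −; running = −1008.0000
Stage 2 [41T→86T]: ω = 1008.0000×41/86 = 480.5581 rpm, dir flips to +; running = +480.5581
Stage 3 [86T→57T]: ω = 480.5581×86/57 = 725.0526 rpm, dir flips to −; running = −725.0526
Stage 4 [62T→66T]: ω = 725.0526×62/66 = 681.1100 rpm, dir flips to +; running = +681.1100
Stage 5 [47T→34T]: ω = 681.1100×47/34 = 941.5345 rpm, dir flips to −; running = −941.5345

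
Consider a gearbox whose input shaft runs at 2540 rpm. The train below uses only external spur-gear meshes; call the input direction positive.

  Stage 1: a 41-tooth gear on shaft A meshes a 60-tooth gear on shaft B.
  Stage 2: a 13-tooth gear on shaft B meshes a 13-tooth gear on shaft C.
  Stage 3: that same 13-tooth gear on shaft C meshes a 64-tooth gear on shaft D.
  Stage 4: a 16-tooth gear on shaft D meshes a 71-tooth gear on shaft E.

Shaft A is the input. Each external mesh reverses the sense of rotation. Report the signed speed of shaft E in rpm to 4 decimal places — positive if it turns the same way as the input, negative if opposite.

+79.4495 rpm (same as input, |ω| = 79.4495 rpm)

Stage 1 [41T→60T]: ω = 2540.0000×41/60 = 1735.6667 rpm, dir flips to −; running = −1735.6667
Stage 2 [13T→13T]: ω = 1735.6667×13/13 = 1735.6667 rpm, dir flips to +; running = +1735.6667
Stage 3 [13T→64T]: ω = 1735.6667×13/64 = 352.5573 rpm, dir flips to −; running = −352.5573
Stage 4 [16T→71T]: ω = 352.5573×16/71 = 79.4495 rpm, dir flips to +; running = +79.4495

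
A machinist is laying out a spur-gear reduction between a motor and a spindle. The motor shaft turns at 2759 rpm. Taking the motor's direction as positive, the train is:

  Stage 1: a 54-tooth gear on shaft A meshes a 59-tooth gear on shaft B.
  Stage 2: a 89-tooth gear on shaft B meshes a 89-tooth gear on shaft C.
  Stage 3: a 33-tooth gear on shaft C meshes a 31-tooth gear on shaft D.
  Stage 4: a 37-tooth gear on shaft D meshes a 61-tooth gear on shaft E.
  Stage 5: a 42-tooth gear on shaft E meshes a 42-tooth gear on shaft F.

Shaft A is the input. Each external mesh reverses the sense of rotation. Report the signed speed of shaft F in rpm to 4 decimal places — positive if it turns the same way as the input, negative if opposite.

Stage 1 [54T→59T]: ω = 2759.0000×54/59 = 2525.1864 rpm, dir flips to −; running = −2525.1864
Stage 2 [89T→89T]: ω = 2525.1864×89/89 = 2525.1864 rpm, dir flips to +; running = +2525.1864
Stage 3 [33T→31T]: ω = 2525.1864×33/31 = 2688.1017 rpm, dir flips to −; running = −2688.1017
Stage 4 [37T→61T]: ω = 2688.1017×37/61 = 1630.4879 rpm, dir flips to +; running = +1630.4879
Stage 5 [42T→42T]: ω = 1630.4879×42/42 = 1630.4879 rpm, dir flips to −; running = −1630.4879

-1630.4879 rpm (opposite to input, |ω| = 1630.4879 rpm)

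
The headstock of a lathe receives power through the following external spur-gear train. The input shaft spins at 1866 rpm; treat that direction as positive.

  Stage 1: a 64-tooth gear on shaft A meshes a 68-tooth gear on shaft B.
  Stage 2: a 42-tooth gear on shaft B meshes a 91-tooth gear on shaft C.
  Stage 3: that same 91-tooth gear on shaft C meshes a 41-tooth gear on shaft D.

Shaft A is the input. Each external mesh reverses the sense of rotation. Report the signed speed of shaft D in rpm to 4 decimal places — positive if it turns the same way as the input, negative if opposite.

Stage 1 [64T→68T]: ω = 1866.0000×64/68 = 1756.2353 rpm, dir flips to −; running = −1756.2353
Stage 2 [42T→91T]: ω = 1756.2353×42/91 = 810.5701 rpm, dir flips to +; running = +810.5701
Stage 3 [91T→41T]: ω = 810.5701×91/41 = 1799.0703 rpm, dir flips to −; running = −1799.0703

-1799.0703 rpm (opposite to input, |ω| = 1799.0703 rpm)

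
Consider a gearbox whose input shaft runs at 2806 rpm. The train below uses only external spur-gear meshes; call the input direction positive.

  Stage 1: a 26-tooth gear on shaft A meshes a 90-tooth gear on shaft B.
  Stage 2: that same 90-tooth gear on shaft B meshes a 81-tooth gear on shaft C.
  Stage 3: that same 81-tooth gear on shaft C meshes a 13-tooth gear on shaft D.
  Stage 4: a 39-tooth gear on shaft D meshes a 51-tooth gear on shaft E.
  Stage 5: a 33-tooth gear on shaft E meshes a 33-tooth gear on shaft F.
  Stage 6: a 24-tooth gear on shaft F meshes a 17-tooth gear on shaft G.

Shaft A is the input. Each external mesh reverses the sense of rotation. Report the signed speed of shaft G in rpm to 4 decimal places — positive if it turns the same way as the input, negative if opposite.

+6058.6298 rpm (same as input, |ω| = 6058.6298 rpm)

Stage 1 [26T→90T]: ω = 2806.0000×26/90 = 810.6222 rpm, dir flips to −; running = −810.6222
Stage 2 [90T→81T]: ω = 810.6222×90/81 = 900.6914 rpm, dir flips to +; running = +900.6914
Stage 3 [81T→13T]: ω = 900.6914×81/13 = 5612.0000 rpm, dir flips to −; running = −5612.0000
Stage 4 [39T→51T]: ω = 5612.0000×39/51 = 4291.5294 rpm, dir flips to +; running = +4291.5294
Stage 5 [33T→33T]: ω = 4291.5294×33/33 = 4291.5294 rpm, dir flips to −; running = −4291.5294
Stage 6 [24T→17T]: ω = 4291.5294×24/17 = 6058.6298 rpm, dir flips to +; running = +6058.6298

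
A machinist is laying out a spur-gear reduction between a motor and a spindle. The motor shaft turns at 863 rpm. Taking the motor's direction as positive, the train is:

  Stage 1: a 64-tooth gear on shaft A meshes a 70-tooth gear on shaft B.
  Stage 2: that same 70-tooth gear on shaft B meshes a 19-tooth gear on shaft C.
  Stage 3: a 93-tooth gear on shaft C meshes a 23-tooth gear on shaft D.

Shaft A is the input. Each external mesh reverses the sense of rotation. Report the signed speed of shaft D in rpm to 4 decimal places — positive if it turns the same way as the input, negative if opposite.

-11754.1785 rpm (opposite to input, |ω| = 11754.1785 rpm)

Stage 1 [64T→70T]: ω = 863.0000×64/70 = 789.0286 rpm, dir flips to −; running = −789.0286
Stage 2 [70T→19T]: ω = 789.0286×70/19 = 2906.9474 rpm, dir flips to +; running = +2906.9474
Stage 3 [93T→23T]: ω = 2906.9474×93/23 = 11754.1785 rpm, dir flips to −; running = −11754.1785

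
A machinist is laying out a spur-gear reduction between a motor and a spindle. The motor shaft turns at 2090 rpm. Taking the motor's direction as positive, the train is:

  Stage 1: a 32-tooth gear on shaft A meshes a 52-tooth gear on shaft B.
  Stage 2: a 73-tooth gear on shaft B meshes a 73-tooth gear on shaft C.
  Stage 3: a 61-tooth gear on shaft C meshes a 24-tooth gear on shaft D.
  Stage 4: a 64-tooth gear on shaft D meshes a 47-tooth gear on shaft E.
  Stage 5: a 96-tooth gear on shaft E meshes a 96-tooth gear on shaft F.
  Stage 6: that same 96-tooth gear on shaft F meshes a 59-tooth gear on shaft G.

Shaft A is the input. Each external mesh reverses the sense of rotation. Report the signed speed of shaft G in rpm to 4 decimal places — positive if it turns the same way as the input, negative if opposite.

+7242.9060 rpm (same as input, |ω| = 7242.9060 rpm)

Stage 1 [32T→52T]: ω = 2090.0000×32/52 = 1286.1538 rpm, dir flips to −; running = −1286.1538
Stage 2 [73T→73T]: ω = 1286.1538×73/73 = 1286.1538 rpm, dir flips to +; running = +1286.1538
Stage 3 [61T→24T]: ω = 1286.1538×61/24 = 3268.9744 rpm, dir flips to −; running = −3268.9744
Stage 4 [64T→47T]: ω = 3268.9744×64/47 = 4451.3693 rpm, dir flips to +; running = +4451.3693
Stage 5 [96T→96T]: ω = 4451.3693×96/96 = 4451.3693 rpm, dir flips to −; running = −4451.3693
Stage 6 [96T→59T]: ω = 4451.3693×96/59 = 7242.9060 rpm, dir flips to +; running = +7242.9060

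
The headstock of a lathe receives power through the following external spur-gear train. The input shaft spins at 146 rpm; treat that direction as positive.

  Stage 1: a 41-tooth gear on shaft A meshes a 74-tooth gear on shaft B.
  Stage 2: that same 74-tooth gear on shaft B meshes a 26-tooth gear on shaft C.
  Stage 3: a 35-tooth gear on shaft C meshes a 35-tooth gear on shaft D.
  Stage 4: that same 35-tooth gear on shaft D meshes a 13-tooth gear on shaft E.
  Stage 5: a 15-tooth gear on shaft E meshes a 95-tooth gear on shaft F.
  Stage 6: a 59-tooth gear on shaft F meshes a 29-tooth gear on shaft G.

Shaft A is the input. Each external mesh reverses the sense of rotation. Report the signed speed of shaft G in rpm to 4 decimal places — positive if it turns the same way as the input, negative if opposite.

+199.1176 rpm (same as input, |ω| = 199.1176 rpm)

Stage 1 [41T→74T]: ω = 146.0000×41/74 = 80.8919 rpm, dir flips to −; running = −80.8919
Stage 2 [74T→26T]: ω = 80.8919×74/26 = 230.2308 rpm, dir flips to +; running = +230.2308
Stage 3 [35T→35T]: ω = 230.2308×35/35 = 230.2308 rpm, dir flips to −; running = −230.2308
Stage 4 [35T→13T]: ω = 230.2308×35/13 = 619.8521 rpm, dir flips to +; running = +619.8521
Stage 5 [15T→95T]: ω = 619.8521×15/95 = 97.8714 rpm, dir flips to −; running = −97.8714
Stage 6 [59T→29T]: ω = 97.8714×59/29 = 199.1176 rpm, dir flips to +; running = +199.1176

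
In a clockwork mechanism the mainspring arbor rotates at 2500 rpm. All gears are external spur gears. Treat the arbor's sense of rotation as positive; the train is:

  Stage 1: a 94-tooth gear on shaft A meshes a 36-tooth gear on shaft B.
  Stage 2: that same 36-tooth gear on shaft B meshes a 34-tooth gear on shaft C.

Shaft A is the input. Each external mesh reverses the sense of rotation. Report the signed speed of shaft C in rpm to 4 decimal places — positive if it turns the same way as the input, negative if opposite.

Stage 1 [94T→36T]: ω = 2500.0000×94/36 = 6527.7778 rpm, dir flips to −; running = −6527.7778
Stage 2 [36T→34T]: ω = 6527.7778×36/34 = 6911.7647 rpm, dir flips to +; running = +6911.7647

+6911.7647 rpm (same as input, |ω| = 6911.7647 rpm)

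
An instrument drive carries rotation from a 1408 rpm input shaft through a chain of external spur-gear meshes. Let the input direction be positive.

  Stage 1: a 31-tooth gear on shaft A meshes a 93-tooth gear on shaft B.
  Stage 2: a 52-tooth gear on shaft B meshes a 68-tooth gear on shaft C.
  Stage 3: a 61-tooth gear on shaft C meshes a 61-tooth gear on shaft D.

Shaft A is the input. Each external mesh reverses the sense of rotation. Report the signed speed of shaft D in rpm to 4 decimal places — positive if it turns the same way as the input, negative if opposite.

-358.9020 rpm (opposite to input, |ω| = 358.9020 rpm)

Stage 1 [31T→93T]: ω = 1408.0000×31/93 = 469.3333 rpm, dir flips to −; running = −469.3333
Stage 2 [52T→68T]: ω = 469.3333×52/68 = 358.9020 rpm, dir flips to +; running = +358.9020
Stage 3 [61T→61T]: ω = 358.9020×61/61 = 358.9020 rpm, dir flips to −; running = −358.9020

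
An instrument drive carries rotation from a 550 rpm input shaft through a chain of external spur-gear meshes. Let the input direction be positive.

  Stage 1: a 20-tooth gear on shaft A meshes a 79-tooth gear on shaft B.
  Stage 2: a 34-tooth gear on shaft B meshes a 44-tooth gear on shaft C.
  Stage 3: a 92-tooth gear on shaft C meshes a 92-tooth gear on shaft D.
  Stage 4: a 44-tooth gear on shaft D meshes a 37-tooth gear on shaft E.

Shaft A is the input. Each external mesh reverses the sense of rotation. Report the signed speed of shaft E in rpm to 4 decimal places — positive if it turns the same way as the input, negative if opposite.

Stage 1 [20T→79T]: ω = 550.0000×20/79 = 139.2405 rpm, dir flips to −; running = −139.2405
Stage 2 [34T→44T]: ω = 139.2405×34/44 = 107.5949 rpm, dir flips to +; running = +107.5949
Stage 3 [92T→92T]: ω = 107.5949×92/92 = 107.5949 rpm, dir flips to −; running = −107.5949
Stage 4 [44T→37T]: ω = 107.5949×44/37 = 127.9507 rpm, dir flips to +; running = +127.9507

+127.9507 rpm (same as input, |ω| = 127.9507 rpm)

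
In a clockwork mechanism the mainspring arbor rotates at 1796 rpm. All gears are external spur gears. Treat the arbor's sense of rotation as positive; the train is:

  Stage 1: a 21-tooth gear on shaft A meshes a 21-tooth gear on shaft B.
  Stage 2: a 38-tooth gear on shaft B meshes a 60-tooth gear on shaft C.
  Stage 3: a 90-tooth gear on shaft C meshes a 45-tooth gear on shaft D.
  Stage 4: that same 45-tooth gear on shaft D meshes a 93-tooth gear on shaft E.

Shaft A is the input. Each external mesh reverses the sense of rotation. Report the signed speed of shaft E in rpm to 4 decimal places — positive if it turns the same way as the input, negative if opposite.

+1100.7742 rpm (same as input, |ω| = 1100.7742 rpm)

Stage 1 [21T→21T]: ω = 1796.0000×21/21 = 1796.0000 rpm, dir flips to −; running = −1796.0000
Stage 2 [38T→60T]: ω = 1796.0000×38/60 = 1137.4667 rpm, dir flips to +; running = +1137.4667
Stage 3 [90T→45T]: ω = 1137.4667×90/45 = 2274.9333 rpm, dir flips to −; running = −2274.9333
Stage 4 [45T→93T]: ω = 2274.9333×45/93 = 1100.7742 rpm, dir flips to +; running = +1100.7742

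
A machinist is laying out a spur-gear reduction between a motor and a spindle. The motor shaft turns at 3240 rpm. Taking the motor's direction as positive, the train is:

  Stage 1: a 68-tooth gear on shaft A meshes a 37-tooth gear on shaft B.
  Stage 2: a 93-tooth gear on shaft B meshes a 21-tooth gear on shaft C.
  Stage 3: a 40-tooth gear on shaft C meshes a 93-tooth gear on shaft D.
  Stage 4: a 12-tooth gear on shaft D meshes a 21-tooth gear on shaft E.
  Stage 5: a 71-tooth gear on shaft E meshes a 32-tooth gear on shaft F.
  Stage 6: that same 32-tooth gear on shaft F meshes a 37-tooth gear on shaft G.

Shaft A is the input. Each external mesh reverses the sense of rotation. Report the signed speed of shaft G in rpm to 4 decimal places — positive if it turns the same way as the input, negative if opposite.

+12436.8808 rpm (same as input, |ω| = 12436.8808 rpm)

Stage 1 [68T→37T]: ω = 3240.0000×68/37 = 5954.5946 rpm, dir flips to −; running = −5954.5946
Stage 2 [93T→21T]: ω = 5954.5946×93/21 = 26370.3475 rpm, dir flips to +; running = +26370.3475
Stage 3 [40T→93T]: ω = 26370.3475×40/93 = 11342.0849 rpm, dir flips to −; running = −11342.0849
Stage 4 [12T→21T]: ω = 11342.0849×12/21 = 6481.1914 rpm, dir flips to +; running = +6481.1914
Stage 5 [71T→32T]: ω = 6481.1914×71/32 = 14380.1434 rpm, dir flips to −; running = −14380.1434
Stage 6 [32T→37T]: ω = 14380.1434×32/37 = 12436.8808 rpm, dir flips to +; running = +12436.8808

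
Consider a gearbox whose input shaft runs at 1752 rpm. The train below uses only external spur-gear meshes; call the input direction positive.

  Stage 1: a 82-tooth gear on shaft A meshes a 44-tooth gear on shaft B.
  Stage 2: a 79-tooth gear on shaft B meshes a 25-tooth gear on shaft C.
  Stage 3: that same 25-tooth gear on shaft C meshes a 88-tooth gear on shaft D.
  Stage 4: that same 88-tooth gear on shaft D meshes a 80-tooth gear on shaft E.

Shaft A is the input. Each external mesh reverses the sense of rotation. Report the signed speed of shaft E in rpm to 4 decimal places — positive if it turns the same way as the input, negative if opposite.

+3224.2773 rpm (same as input, |ω| = 3224.2773 rpm)

Stage 1 [82T→44T]: ω = 1752.0000×82/44 = 3265.0909 rpm, dir flips to −; running = −3265.0909
Stage 2 [79T→25T]: ω = 3265.0909×79/25 = 10317.6873 rpm, dir flips to +; running = +10317.6873
Stage 3 [25T→88T]: ω = 10317.6873×25/88 = 2931.1612 rpm, dir flips to −; running = −2931.1612
Stage 4 [88T→80T]: ω = 2931.1612×88/80 = 3224.2773 rpm, dir flips to +; running = +3224.2773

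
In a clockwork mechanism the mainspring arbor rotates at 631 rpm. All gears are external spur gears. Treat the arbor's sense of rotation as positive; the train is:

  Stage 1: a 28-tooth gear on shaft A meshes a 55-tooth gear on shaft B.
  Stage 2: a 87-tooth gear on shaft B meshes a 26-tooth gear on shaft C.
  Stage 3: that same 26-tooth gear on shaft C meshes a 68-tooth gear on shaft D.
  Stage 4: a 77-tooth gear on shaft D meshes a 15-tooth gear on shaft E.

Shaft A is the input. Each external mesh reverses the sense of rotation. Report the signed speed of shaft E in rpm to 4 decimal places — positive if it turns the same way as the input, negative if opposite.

Stage 1 [28T→55T]: ω = 631.0000×28/55 = 321.2364 rpm, dir flips to −; running = −321.2364
Stage 2 [87T→26T]: ω = 321.2364×87/26 = 1074.9063 rpm, dir flips to +; running = +1074.9063
Stage 3 [26T→68T]: ω = 1074.9063×26/68 = 410.9936 rpm, dir flips to −; running = −410.9936
Stage 4 [77T→15T]: ω = 410.9936×77/15 = 2109.7671 rpm, dir flips to +; running = +2109.7671

+2109.7671 rpm (same as input, |ω| = 2109.7671 rpm)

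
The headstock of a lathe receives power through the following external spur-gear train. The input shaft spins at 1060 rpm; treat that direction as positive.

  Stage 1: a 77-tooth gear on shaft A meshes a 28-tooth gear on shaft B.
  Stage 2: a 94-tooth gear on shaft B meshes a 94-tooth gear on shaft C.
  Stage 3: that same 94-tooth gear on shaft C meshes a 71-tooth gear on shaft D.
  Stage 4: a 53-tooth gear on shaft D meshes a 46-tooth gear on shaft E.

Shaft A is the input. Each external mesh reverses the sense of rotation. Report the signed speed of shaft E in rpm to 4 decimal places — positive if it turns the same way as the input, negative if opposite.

Stage 1 [77T→28T]: ω = 1060.0000×77/28 = 2915.0000 rpm, dir flips to −; running = −2915.0000
Stage 2 [94T→94T]: ω = 2915.0000×94/94 = 2915.0000 rpm, dir flips to +; running = +2915.0000
Stage 3 [94T→71T]: ω = 2915.0000×94/71 = 3859.2958 rpm, dir flips to −; running = −3859.2958
Stage 4 [53T→46T]: ω = 3859.2958×53/46 = 4446.5799 rpm, dir flips to +; running = +4446.5799

+4446.5799 rpm (same as input, |ω| = 4446.5799 rpm)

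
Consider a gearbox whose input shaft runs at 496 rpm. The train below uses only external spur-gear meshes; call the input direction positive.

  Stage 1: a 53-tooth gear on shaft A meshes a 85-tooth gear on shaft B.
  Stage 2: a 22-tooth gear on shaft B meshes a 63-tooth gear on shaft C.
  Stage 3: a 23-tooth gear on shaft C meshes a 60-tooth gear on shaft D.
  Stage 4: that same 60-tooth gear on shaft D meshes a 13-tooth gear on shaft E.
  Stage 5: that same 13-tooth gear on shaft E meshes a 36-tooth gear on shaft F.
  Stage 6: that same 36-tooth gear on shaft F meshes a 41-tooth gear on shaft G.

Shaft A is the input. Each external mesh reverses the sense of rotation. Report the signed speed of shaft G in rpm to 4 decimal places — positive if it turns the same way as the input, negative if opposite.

Stage 1 [53T→85T]: ω = 496.0000×53/85 = 309.2706 rpm, dir flips to −; running = −309.2706
Stage 2 [22T→63T]: ω = 309.2706×22/63 = 107.9993 rpm, dir flips to +; running = +107.9993
Stage 3 [23T→60T]: ω = 107.9993×23/60 = 41.3997 rpm, dir flips to −; running = −41.3997
Stage 4 [60T→13T]: ω = 41.3997×60/13 = 191.0756 rpm, dir flips to +; running = +191.0756
Stage 5 [13T→36T]: ω = 191.0756×13/36 = 68.9995 rpm, dir flips to −; running = −68.9995
Stage 6 [36T→41T]: ω = 68.9995×36/41 = 60.5849 rpm, dir flips to +; running = +60.5849

+60.5849 rpm (same as input, |ω| = 60.5849 rpm)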